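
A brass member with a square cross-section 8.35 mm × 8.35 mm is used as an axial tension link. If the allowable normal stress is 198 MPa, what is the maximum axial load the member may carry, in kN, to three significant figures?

13.8 kN

A = 69.72 mm².
P_max = σ_allow · A = 198 · 69.72 = 13810 N = 13.81 kN.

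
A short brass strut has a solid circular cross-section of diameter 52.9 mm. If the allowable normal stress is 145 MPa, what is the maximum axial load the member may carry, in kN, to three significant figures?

319 kN

A = 2198 mm².
P_max = σ_allow · A = 145 · 2198 = 318700 N = 318.7 kN.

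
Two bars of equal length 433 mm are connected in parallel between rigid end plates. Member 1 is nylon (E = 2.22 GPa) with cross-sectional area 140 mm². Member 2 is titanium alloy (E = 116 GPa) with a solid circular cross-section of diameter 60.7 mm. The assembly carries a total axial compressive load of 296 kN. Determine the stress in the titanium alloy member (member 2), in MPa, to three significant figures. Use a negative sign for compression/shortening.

A_2 = 2894 mm².
Equal strain + equilibrium ⇒ each member carries load in proportion to AE: A₁E₁ = 310800 N, A₂E₂ = 335700000 N, ΣAE = 336000000 N.
σ₂ = P·E₂/ΣAE = -296000·116000/336000000 = -102.2 MPa.

-102 MPa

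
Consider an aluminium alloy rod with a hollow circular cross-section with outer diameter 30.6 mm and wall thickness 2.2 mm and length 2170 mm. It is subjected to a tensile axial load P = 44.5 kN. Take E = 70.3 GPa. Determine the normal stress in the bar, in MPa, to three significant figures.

227 MPa

A = 196.3 mm².
σ = N/A = 44500/196.3 = 226.7 MPa.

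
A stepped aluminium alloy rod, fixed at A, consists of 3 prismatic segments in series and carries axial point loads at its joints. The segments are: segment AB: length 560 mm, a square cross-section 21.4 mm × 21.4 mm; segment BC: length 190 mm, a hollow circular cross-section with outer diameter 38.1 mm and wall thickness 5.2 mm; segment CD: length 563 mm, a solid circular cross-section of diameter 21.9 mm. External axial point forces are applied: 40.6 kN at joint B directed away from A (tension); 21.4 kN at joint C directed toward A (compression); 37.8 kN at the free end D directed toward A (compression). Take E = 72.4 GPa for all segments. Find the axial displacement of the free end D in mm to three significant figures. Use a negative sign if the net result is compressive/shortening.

Internal axial forces (sectioning from the free end, tension +): N_CD = -37.8 kN, N_BC = -59.2 kN, N_AB = -18.6 kN.
A_AB = 458 mm².
A_BC = 537.5 mm².
A_CD = 376.7 mm².
δ_AB = -18600·560/(458·72400) = -0.3141 mm
δ_BC = -59200·190/(537.5·72400) = -0.2891 mm
δ_CD = -37800·563/(376.7·72400) = -0.7803 mm
δ = Σδ_i = -1.384 mm.

-1.38 mm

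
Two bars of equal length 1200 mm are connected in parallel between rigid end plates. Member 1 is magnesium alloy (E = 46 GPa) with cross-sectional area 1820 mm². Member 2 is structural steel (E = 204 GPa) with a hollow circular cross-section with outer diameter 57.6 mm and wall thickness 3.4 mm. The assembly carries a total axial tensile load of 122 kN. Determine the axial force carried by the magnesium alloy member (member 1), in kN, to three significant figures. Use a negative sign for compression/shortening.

A_2 = 578.9 mm².
Equal strain + equilibrium ⇒ each member carries load in proportion to AE: A₁E₁ = 83720000 N, A₂E₂ = 118100000 N, ΣAE = 201800000 N.
F₁ = P·A₁E₁/ΣAE = 122000·83720000/201800000 = 50610 N.

50.6 kN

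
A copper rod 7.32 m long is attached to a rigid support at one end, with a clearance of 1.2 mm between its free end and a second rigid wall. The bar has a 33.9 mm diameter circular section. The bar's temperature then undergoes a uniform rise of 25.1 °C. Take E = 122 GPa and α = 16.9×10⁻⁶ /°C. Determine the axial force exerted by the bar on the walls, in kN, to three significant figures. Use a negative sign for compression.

-28.7 kN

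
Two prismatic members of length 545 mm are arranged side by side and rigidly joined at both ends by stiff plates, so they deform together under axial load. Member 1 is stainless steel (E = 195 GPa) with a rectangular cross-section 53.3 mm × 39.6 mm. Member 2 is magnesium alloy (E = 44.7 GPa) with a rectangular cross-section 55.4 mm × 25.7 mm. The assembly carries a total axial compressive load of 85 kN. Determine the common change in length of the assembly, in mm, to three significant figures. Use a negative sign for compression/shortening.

A_1 = 2111 mm².
A_2 = 1424 mm².
Equal strain + equilibrium ⇒ each member carries load in proportion to AE: A₁E₁ = 411600000 N, A₂E₂ = 63640000 N, ΣAE = 475200000 N.
δ = PL/ΣAE = -85000·545/475200000 = -0.09748 mm.

-0.0975 mm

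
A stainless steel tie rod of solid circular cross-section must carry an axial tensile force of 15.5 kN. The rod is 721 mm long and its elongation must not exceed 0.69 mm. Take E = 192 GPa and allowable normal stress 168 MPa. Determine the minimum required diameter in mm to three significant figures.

10.8 mm

Required area A ≥ P/σ_allow = 15500/168 = 92.26 mm².
For a solid circular section, d ≥ √(4A/π) = 10.84 mm.
Elongation limit: A ≥ PL/(Eδ_allow) = 15500·721/(192000·0.69) = 84.36 mm² ⇒ d ≥ 10.36 mm.
The stress limit governs.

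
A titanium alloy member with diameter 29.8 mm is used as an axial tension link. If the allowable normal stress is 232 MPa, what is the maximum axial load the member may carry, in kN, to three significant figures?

162 kN

A = 697.5 mm².
P_max = σ_allow · A = 232 · 697.5 = 161800 N = 161.8 kN.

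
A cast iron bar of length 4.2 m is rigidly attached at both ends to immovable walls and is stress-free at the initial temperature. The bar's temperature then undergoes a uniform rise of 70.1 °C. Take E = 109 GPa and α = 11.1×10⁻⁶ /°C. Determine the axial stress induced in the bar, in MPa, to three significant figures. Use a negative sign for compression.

Free thermal expansion αLΔT = 11.1e-6 · 4200 · 70.1 = 3.268 mm.
The walls impose strain ε = −(3.268)/4200 = -7.7811e-04; σ = Eε = 109000 · -7.7811e-04 = -84.81 MPa.

-84.8 MPa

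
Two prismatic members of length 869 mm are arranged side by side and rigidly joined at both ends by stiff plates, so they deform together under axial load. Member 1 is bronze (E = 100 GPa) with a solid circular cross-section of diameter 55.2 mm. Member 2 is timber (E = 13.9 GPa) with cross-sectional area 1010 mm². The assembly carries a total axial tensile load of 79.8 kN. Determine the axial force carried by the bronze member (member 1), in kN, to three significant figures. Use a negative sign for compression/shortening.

A_1 = 2393 mm².
Equal strain + equilibrium ⇒ each member carries load in proportion to AE: A₁E₁ = 239300000 N, A₂E₂ = 14040000 N, ΣAE = 253400000 N.
F₁ = P·A₁E₁/ΣAE = 79800·239300000/253400000 = 75380 N.

75.4 kN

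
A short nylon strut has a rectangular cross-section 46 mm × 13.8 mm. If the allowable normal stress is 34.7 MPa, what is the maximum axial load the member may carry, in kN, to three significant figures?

22.0 kN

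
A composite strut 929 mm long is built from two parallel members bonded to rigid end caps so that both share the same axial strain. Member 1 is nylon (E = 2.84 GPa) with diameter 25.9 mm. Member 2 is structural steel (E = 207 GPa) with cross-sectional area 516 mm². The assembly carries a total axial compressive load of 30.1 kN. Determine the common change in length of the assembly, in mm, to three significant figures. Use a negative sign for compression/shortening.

-0.258 mm

A_1 = 526.9 mm².
Equal strain + equilibrium ⇒ each member carries load in proportion to AE: A₁E₁ = 1496000 N, A₂E₂ = 106800000 N, ΣAE = 108300000 N.
δ = PL/ΣAE = -30100·929/108300000 = -0.2582 mm.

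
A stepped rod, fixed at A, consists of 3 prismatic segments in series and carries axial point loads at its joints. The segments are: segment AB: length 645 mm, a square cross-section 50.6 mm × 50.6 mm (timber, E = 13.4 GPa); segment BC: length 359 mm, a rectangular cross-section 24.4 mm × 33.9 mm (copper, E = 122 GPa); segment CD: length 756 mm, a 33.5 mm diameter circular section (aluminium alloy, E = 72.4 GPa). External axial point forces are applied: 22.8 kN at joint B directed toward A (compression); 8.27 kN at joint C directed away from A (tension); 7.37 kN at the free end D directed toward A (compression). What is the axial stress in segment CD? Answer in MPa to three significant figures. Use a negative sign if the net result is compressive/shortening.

-8.36 MPa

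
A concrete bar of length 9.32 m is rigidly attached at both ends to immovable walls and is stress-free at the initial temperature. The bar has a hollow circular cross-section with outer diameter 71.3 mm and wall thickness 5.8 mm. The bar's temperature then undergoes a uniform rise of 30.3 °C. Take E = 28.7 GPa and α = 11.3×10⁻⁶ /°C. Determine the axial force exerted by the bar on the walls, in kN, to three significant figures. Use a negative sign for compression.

Free thermal expansion αLΔT = 11.3e-6 · 9320 · 30.3 = 3.191 mm.
The walls impose strain ε = −(3.191)/9320 = -3.4239e-04; σ = Eε = 28700 · -3.4239e-04 = -9.827 MPa.
Wall reaction R = σ·A = -9.827·1193 = -11730 N = -11.73 kN.

-11.7 kN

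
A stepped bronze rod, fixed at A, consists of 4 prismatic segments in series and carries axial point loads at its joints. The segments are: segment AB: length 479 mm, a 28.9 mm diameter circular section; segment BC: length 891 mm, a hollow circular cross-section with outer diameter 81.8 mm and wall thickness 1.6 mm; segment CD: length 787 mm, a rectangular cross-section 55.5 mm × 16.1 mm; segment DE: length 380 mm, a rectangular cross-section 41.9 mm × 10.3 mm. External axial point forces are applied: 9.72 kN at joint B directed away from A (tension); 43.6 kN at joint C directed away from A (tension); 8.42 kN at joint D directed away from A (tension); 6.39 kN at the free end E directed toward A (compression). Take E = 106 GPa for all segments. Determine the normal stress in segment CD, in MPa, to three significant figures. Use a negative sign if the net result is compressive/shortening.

2.27 MPa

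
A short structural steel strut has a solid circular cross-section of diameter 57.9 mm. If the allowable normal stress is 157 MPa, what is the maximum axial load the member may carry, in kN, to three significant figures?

413 kN

A = 2633 mm².
P_max = σ_allow · A = 157 · 2633 = 413400 N = 413.4 kN.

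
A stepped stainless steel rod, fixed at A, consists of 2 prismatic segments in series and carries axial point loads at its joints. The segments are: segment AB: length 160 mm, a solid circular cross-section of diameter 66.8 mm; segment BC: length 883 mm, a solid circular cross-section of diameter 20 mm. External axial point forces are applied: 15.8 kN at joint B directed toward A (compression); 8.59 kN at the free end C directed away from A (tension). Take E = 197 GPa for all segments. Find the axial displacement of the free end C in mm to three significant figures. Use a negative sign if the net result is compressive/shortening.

Internal axial forces (sectioning from the free end, tension +): N_BC = 8.59 kN, N_AB = -7.21 kN.
A_AB = 3505 mm².
A_BC = 314.2 mm².
δ_AB = -7210·160/(3505·197000) = -0.001671 mm
δ_BC = 8590·883/(314.2·197000) = 0.1226 mm
δ = Σδ_i = 0.1209 mm.

0.121 mm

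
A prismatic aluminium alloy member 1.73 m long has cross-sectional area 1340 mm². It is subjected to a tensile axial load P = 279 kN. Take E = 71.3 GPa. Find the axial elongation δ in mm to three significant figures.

δ_mech = NL/(AE) = 279000·1730/(1340·71300) = 5.052 mm.

5.05 mm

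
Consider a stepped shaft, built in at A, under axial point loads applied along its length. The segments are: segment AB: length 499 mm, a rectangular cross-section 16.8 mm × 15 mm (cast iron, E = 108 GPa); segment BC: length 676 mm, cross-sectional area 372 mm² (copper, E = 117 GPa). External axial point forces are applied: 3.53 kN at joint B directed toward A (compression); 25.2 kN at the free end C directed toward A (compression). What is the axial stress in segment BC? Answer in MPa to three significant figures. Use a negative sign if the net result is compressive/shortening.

Internal axial forces (sectioning from the free end, tension +): N_BC = -25.2 kN, N_AB = -28.73 kN.
σ_BC = N_BC/A_BC = -25200/372 = -67.74 MPa.

-67.7 MPa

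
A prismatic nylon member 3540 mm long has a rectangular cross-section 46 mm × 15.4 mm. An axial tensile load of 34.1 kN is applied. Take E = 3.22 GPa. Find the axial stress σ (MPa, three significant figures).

A = 708.4 mm².
σ = N/A = 34100/708.4 = 48.14 MPa.

48.1 MPa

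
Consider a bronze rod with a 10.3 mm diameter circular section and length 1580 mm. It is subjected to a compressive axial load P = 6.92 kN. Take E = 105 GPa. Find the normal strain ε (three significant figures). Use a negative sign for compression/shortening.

-7.91e-04

A = 83.32 mm².
σ = N/A = -83.05 MPa; ε = σ/E = -83.05/105000 = -7.910e-04.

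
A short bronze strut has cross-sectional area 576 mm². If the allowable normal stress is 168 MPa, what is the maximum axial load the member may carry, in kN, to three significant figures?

96.8 kN

P_max = σ_allow · A = 168 · 576 = 96770 N = 96.77 kN.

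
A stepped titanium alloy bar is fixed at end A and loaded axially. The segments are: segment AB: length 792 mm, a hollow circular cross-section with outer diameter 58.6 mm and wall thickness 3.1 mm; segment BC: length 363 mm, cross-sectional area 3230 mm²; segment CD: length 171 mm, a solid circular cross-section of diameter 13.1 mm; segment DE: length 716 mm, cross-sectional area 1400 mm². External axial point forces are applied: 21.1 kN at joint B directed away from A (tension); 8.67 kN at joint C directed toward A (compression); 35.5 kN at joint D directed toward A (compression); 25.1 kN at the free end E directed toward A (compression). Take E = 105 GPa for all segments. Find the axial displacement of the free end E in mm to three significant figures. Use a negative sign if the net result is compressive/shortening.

-1.60 mm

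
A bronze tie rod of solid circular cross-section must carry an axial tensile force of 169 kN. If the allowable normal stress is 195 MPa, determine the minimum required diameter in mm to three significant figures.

Required area A ≥ P/σ_allow = 169000/195 = 866.7 mm².
For a solid circular section, d ≥ √(4A/π) = 33.22 mm.

33.2 mm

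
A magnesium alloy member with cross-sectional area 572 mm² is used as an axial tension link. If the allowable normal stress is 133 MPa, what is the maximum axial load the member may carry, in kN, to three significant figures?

76.1 kN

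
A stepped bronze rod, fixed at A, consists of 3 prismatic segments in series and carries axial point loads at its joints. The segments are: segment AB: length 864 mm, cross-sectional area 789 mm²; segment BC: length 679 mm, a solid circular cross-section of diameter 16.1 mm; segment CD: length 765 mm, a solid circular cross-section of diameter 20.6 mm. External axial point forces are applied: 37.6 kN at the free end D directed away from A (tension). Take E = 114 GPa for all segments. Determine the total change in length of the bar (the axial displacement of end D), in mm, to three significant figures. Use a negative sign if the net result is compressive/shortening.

Internal axial forces (sectioning from the free end, tension +): N_CD = 37.6 kN, N_BC = 37.6 kN, N_AB = 37.6 kN.
A_BC = 203.6 mm².
A_CD = 333.3 mm².
δ_AB = 37600·864/(789·114000) = 0.3612 mm
δ_BC = 37600·679/(203.6·114000) = 1.1 mm
δ_CD = 37600·765/(333.3·114000) = 0.757 mm
δ = Σδ_i = 2.218 mm.

2.22 mm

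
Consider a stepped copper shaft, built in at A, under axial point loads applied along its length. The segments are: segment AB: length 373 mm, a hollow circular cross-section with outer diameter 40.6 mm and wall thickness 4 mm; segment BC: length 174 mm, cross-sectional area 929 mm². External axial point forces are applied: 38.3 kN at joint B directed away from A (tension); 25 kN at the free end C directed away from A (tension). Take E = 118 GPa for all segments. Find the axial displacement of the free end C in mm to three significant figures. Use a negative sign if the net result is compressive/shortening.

Internal axial forces (sectioning from the free end, tension +): N_BC = 25 kN, N_AB = 63.3 kN.
A_AB = 459.9 mm².
δ_AB = 63300·373/(459.9·118000) = 0.4351 mm
δ_BC = 25000·174/(929·118000) = 0.03968 mm
δ = Σδ_i = 0.4747 mm.

0.475 mm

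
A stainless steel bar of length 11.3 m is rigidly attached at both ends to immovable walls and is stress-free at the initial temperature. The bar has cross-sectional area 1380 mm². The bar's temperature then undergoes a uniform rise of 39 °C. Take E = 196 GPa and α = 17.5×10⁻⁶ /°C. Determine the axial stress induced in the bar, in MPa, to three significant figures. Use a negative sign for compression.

-134 MPa

Free thermal expansion αLΔT = 17.5e-6 · 11300 · 39 = 7.712 mm.
The walls impose strain ε = −(7.712)/11300 = -6.8250e-04; σ = Eε = 196000 · -6.8250e-04 = -133.8 MPa.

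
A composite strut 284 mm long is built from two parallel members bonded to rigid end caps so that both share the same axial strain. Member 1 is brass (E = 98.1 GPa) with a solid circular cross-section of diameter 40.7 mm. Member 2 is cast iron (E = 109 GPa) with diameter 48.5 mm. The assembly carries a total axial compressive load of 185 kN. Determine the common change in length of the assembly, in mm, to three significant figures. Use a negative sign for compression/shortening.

-0.160 mm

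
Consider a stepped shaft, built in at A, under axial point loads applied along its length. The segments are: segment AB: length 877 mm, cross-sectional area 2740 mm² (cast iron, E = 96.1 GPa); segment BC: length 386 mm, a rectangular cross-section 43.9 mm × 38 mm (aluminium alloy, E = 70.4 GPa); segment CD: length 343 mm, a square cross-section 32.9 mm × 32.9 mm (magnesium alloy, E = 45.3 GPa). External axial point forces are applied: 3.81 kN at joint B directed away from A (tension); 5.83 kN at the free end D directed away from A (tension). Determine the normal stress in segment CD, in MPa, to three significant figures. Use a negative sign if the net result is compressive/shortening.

5.39 MPa

Internal axial forces (sectioning from the free end, tension +): N_CD = 5.83 kN, N_BC = 5.83 kN, N_AB = 9.64 kN.
A_CD = 1082 mm².
σ_CD = N_CD/A_CD = 5830/1082 = 5.386 MPa.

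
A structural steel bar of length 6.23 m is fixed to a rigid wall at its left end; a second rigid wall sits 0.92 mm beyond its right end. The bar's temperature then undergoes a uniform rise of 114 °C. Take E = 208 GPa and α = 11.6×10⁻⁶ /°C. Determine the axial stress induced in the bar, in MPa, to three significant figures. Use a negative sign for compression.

-244 MPa

Free thermal expansion αLΔT = 11.6e-6 · 6230 · 114 = 8.239 mm.
The walls engage after the gap closes; constrained expansion = 8.239 − 0.92 = 7.319 mm.
The walls impose strain ε = −(7.319)/6230 = -1.1747e-03; σ = Eε = 208000 · -1.1747e-03 = -244.3 MPa.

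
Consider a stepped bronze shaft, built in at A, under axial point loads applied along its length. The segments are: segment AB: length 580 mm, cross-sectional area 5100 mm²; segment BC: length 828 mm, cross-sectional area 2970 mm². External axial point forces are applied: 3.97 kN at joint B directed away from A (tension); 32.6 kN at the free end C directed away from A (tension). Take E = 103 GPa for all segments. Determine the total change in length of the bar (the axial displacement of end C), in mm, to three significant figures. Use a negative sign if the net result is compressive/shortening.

Internal axial forces (sectioning from the free end, tension +): N_BC = 32.6 kN, N_AB = 36.57 kN.
δ_AB = 36570·580/(5100·103000) = 0.04038 mm
δ_BC = 32600·828/(2970·103000) = 0.08824 mm
δ = Σδ_i = 0.1286 mm.

0.129 mm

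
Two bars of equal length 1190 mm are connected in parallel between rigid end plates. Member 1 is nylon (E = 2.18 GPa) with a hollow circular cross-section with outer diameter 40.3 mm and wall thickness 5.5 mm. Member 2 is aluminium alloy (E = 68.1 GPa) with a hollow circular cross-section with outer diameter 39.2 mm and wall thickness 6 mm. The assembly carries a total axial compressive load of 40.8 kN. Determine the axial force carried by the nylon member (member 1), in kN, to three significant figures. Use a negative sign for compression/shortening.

-1.22 kN

A_1 = 601.3 mm².
A_2 = 625.8 mm².
Equal strain + equilibrium ⇒ each member carries load in proportion to AE: A₁E₁ = 1311000 N, A₂E₂ = 42620000 N, ΣAE = 43930000 N.
F₁ = P·A₁E₁/ΣAE = -40800·1311000/43930000 = -1217 N.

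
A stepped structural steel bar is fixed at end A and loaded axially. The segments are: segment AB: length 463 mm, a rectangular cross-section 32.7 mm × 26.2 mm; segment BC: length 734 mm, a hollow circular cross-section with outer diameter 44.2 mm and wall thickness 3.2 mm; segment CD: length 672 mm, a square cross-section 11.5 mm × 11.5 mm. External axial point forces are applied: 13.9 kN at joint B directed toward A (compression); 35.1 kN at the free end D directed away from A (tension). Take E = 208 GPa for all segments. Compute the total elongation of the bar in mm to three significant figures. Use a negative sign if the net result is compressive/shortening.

1.21 mm

Internal axial forces (sectioning from the free end, tension +): N_CD = 35.1 kN, N_BC = 35.1 kN, N_AB = 21.2 kN.
A_AB = 856.7 mm².
A_BC = 412.2 mm².
A_CD = 132.2 mm².
δ_AB = 21200·463/(856.7·208000) = 0.05508 mm
δ_BC = 35100·734/(412.2·208000) = 0.3005 mm
δ_CD = 35100·672/(132.2·208000) = 0.8575 mm
δ = Σδ_i = 1.213 mm.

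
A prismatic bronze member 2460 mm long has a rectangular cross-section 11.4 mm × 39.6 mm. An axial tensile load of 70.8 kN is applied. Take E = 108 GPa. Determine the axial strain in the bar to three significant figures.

A = 451.4 mm².
σ = N/A = 156.8 MPa; ε = σ/E = 156.8/108000 = 1.452e-03.

0.00145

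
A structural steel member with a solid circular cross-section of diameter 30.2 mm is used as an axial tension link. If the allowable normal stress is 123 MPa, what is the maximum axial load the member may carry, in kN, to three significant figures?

88.1 kN

A = 716.3 mm².
P_max = σ_allow · A = 123 · 716.3 = 88110 N = 88.11 kN.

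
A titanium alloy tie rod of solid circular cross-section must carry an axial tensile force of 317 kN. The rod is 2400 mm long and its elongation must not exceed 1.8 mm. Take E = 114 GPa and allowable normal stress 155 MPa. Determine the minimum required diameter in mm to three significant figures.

68.7 mm

Required area A ≥ P/σ_allow = 317000/155 = 2045 mm².
For a solid circular section, d ≥ √(4A/π) = 51.03 mm.
Elongation limit: A ≥ PL/(Eδ_allow) = 317000·2400/(114000·1.8) = 3708 mm² ⇒ d ≥ 68.71 mm.
The elongation limit governs.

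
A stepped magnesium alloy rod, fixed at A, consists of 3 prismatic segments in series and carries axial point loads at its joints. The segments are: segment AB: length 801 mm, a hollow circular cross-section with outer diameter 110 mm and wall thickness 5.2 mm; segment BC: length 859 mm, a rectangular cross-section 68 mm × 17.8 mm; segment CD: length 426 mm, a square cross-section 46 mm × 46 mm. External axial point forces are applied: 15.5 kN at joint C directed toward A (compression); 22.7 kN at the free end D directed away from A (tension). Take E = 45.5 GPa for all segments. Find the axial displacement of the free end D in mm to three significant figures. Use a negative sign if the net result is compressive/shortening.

0.287 mm

Internal axial forces (sectioning from the free end, tension +): N_CD = 22.7 kN, N_BC = 7.2 kN, N_AB = 7.2 kN.
A_AB = 1712 mm².
A_BC = 1210 mm².
A_CD = 2116 mm².
δ_AB = 7200·801/(1712·45500) = 0.07404 mm
δ_BC = 7200·859/(1210·45500) = 0.1123 mm
δ_CD = 22700·426/(2116·45500) = 0.1004 mm
δ = Σδ_i = 0.2868 mm.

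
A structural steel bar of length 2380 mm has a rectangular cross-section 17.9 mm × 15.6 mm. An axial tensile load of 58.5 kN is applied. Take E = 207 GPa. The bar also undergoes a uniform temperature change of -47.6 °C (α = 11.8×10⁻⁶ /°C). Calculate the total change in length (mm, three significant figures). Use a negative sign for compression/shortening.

1.07 mm

A = 279.2 mm².
δ_mech = NL/(AE) = 58500·2380/(279.2·207000) = 2.409 mm.
δ_thermal = αLΔT = 11.8e-6·2380·-47.6 = -1.337 mm.
δ = δ_mech + δ_thermal = 1.072 mm.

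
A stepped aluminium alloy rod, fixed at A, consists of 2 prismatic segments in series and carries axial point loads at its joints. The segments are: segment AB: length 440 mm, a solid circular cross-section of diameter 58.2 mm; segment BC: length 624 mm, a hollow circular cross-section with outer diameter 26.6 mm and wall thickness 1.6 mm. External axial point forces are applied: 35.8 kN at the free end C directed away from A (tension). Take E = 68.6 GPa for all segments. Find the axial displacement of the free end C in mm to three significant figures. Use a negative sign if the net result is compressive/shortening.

Internal axial forces (sectioning from the free end, tension +): N_BC = 35.8 kN, N_AB = 35.8 kN.
A_AB = 2660 mm².
A_BC = 125.7 mm².
δ_AB = 35800·440/(2660·68600) = 0.08631 mm
δ_BC = 35800·624/(125.7·68600) = 2.591 mm
δ = Σδ_i = 2.678 mm.

2.68 mm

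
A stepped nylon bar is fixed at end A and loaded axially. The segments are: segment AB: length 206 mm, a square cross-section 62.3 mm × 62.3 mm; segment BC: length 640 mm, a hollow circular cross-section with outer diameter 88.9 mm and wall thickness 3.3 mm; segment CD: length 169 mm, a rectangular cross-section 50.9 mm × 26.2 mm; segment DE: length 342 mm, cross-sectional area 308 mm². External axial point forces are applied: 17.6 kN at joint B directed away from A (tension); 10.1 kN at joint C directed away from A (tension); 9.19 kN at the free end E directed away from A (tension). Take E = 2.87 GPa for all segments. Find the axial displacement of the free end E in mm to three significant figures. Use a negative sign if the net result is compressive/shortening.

9.49 mm

Internal axial forces (sectioning from the free end, tension +): N_DE = 9.19 kN, N_CD = 9.19 kN, N_BC = 19.29 kN, N_AB = 36.89 kN.
A_AB = 3881 mm².
A_BC = 887.4 mm².
A_CD = 1334 mm².
δ_AB = 36890·206/(3881·2870) = 0.6822 mm
δ_BC = 19290·640/(887.4·2870) = 4.847 mm
δ_CD = 9190·169/(1334·2870) = 0.4058 mm
δ_DE = 9190·342/(308·2870) = 3.556 mm
δ = Σδ_i = 9.491 mm.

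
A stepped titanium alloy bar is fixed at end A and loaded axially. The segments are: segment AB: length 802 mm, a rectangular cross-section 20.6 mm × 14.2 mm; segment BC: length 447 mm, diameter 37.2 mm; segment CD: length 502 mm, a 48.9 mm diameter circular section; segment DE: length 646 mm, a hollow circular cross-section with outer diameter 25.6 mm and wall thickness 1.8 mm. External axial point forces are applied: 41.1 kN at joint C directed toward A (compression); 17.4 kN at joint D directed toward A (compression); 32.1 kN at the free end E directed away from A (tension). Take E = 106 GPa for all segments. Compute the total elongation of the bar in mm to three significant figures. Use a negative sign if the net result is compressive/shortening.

0.705 mm

Internal axial forces (sectioning from the free end, tension +): N_DE = 32.1 kN, N_CD = 14.7 kN, N_BC = -26.4 kN, N_AB = -26.4 kN.
A_AB = 292.5 mm².
A_BC = 1087 mm².
A_CD = 1878 mm².
A_DE = 134.6 mm².
δ_AB = -26400·802/(292.5·106000) = -0.6828 mm
δ_BC = -26400·447/(1087·106000) = -0.1024 mm
δ_CD = 14700·502/(1878·106000) = 0.03707 mm
δ_DE = 32100·646/(134.6·106000) = 1.454 mm
δ = Σδ_i = 0.7054 mm.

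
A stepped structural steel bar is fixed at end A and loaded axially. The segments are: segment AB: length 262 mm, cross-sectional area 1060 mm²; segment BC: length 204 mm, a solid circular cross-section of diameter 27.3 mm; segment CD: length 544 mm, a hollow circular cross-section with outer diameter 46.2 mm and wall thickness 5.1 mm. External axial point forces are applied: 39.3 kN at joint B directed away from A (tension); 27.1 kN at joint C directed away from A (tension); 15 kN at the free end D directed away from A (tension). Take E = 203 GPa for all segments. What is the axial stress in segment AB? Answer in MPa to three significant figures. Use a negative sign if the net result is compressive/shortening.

76.8 MPa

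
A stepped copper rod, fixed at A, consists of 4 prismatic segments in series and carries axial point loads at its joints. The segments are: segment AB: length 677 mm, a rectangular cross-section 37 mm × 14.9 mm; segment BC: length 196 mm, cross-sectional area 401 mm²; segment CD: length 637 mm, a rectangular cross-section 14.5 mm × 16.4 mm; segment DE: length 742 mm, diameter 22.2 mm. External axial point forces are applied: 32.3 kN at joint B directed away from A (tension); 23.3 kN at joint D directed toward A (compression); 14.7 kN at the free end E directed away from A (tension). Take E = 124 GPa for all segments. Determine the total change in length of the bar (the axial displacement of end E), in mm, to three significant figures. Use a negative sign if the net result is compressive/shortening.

0.242 mm

Internal axial forces (sectioning from the free end, tension +): N_DE = 14.7 kN, N_CD = -8.6 kN, N_BC = -8.6 kN, N_AB = 23.7 kN.
A_AB = 551.3 mm².
A_CD = 237.8 mm².
A_DE = 387.1 mm².
δ_AB = 23700·677/(551.3·124000) = 0.2347 mm
δ_BC = -8600·196/(401·124000) = -0.0339 mm
δ_CD = -8600·637/(237.8·124000) = -0.1858 mm
δ_DE = 14700·742/(387.1·124000) = 0.2272 mm
δ = Σδ_i = 0.2423 mm.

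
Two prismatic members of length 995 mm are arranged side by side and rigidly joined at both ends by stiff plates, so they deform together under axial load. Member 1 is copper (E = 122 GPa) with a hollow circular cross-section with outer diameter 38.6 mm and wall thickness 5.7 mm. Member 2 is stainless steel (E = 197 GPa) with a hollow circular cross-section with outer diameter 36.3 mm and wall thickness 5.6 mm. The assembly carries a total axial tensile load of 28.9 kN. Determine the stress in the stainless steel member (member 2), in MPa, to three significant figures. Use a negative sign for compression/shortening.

A_1 = 589.1 mm².
A_2 = 540.1 mm².
Equal strain + equilibrium ⇒ each member carries load in proportion to AE: A₁E₁ = 71880000 N, A₂E₂ = 106400000 N, ΣAE = 178300000 N.
σ₂ = P·E₂/ΣAE = 28900·197000/178300000 = 31.94 MPa.

31.9 MPa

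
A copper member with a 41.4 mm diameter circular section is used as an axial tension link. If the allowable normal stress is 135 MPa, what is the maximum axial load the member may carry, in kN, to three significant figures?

182 kN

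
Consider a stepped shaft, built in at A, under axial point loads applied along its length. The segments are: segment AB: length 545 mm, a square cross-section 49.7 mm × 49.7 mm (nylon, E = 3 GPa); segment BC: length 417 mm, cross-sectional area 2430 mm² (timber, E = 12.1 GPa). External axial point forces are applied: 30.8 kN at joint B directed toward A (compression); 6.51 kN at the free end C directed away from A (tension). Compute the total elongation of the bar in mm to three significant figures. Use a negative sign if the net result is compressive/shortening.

Internal axial forces (sectioning from the free end, tension +): N_BC = 6.51 kN, N_AB = -24.29 kN.
A_AB = 2470 mm².
δ_AB = -24290·545/(2470·3000) = -1.786 mm
δ_BC = 6510·417/(2430·12100) = 0.09233 mm
δ = Σδ_i = -1.694 mm.

-1.69 mm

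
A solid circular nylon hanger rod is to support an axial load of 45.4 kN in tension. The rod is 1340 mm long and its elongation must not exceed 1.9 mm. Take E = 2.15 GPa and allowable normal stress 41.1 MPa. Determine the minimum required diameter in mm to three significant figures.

138 mm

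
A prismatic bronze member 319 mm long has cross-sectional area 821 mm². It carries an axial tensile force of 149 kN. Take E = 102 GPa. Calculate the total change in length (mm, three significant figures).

0.568 mm

δ_mech = NL/(AE) = 149000·319/(821·102000) = 0.5676 mm.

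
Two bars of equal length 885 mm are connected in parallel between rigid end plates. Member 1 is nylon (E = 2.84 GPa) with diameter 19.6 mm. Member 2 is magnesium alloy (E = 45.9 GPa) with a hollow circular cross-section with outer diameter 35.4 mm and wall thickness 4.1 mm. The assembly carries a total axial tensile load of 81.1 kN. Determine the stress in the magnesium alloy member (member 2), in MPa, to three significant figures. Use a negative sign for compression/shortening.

192 MPa

A_1 = 301.7 mm².
A_2 = 403.2 mm².
Equal strain + equilibrium ⇒ each member carries load in proportion to AE: A₁E₁ = 856900 N, A₂E₂ = 18510000 N, ΣAE = 19360000 N.
σ₂ = P·E₂/ΣAE = 81100·45900/19360000 = 192.3 MPa.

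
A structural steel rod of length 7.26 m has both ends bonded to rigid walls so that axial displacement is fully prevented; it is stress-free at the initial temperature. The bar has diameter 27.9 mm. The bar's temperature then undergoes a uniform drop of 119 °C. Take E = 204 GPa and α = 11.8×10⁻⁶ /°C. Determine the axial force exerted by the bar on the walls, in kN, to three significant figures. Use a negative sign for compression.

175 kN

Free thermal expansion αLΔT = 11.8e-6 · 7260 · -119 = -10.19 mm.
The walls impose strain ε = −(-10.19)/7260 = 1.4042e-03; σ = Eε = 204000 · 1.4042e-03 = 286.5 MPa.
Wall reaction R = σ·A = 286.5·611.4 = 175100 N = 175.1 kN.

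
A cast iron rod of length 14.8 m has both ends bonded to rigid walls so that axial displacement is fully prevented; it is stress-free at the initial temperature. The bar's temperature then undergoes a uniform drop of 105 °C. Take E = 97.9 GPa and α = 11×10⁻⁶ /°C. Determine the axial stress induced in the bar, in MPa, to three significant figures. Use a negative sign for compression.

113 MPa

Free thermal expansion αLΔT = 11e-6 · 14800 · -105 = -17.09 mm.
The walls impose strain ε = −(-17.09)/14800 = 1.1550e-03; σ = Eε = 97900 · 1.1550e-03 = 113.1 MPa.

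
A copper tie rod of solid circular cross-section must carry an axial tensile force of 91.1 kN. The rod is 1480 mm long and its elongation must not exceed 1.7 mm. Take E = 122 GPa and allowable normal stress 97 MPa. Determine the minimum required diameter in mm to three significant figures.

34.6 mm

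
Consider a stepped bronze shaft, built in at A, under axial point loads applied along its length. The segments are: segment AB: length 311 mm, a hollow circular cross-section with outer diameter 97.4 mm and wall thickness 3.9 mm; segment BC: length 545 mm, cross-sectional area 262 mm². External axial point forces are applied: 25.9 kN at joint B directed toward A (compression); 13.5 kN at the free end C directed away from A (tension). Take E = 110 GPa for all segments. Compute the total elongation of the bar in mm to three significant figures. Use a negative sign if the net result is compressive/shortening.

Internal axial forces (sectioning from the free end, tension +): N_BC = 13.5 kN, N_AB = -12.4 kN.
A_AB = 1146 mm².
δ_AB = -12400·311/(1146·110000) = -0.0306 mm
δ_BC = 13500·545/(262·110000) = 0.2553 mm
δ = Σδ_i = 0.2247 mm.

0.225 mm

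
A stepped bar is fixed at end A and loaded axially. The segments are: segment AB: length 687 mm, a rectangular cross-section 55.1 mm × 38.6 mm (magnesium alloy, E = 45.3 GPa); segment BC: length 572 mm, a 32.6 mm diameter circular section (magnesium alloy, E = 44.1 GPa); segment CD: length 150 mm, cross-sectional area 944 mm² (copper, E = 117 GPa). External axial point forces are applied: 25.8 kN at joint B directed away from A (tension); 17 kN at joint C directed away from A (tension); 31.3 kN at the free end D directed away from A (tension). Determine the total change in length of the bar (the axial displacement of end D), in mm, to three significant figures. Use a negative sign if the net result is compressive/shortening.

Internal axial forces (sectioning from the free end, tension +): N_CD = 31.3 kN, N_BC = 48.3 kN, N_AB = 74.1 kN.
A_AB = 2127 mm².
A_BC = 834.7 mm².
δ_AB = 74100·687/(2127·45300) = 0.5284 mm
δ_BC = 48300·572/(834.7·44100) = 0.7505 mm
δ_CD = 31300·150/(944·117000) = 0.04251 mm
δ = Σδ_i = 1.321 mm.

1.32 mm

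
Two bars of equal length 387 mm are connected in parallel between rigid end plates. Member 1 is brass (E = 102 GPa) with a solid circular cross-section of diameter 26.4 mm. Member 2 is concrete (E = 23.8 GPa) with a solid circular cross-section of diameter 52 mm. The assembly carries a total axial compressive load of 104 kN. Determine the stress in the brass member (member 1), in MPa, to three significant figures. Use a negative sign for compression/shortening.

-99.7 MPa

A_1 = 547.4 mm².
A_2 = 2124 mm².
Equal strain + equilibrium ⇒ each member carries load in proportion to AE: A₁E₁ = 55830000 N, A₂E₂ = 50540000 N, ΣAE = 106400000 N.
σ₁ = P·E₁/ΣAE = -104000·102000/106400000 = -99.72 MPa.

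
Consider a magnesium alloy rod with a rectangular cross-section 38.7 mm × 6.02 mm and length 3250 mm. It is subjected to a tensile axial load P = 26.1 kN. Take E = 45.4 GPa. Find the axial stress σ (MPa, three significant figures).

112 MPa

A = 233 mm².
σ = N/A = 26100/233 = 112 MPa.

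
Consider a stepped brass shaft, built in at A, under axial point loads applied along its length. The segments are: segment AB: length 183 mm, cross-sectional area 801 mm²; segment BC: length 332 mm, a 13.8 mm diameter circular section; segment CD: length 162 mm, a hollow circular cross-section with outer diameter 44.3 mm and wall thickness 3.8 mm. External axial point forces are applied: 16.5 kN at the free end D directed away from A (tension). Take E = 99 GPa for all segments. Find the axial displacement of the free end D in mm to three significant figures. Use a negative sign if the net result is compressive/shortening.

Internal axial forces (sectioning from the free end, tension +): N_CD = 16.5 kN, N_BC = 16.5 kN, N_AB = 16.5 kN.
A_BC = 149.6 mm².
A_CD = 483.5 mm².
δ_AB = 16500·183/(801·99000) = 0.03808 mm
δ_BC = 16500·332/(149.6·99000) = 0.3699 mm
δ_CD = 16500·162/(483.5·99000) = 0.05584 mm
δ = Σδ_i = 0.4639 mm.

0.464 mm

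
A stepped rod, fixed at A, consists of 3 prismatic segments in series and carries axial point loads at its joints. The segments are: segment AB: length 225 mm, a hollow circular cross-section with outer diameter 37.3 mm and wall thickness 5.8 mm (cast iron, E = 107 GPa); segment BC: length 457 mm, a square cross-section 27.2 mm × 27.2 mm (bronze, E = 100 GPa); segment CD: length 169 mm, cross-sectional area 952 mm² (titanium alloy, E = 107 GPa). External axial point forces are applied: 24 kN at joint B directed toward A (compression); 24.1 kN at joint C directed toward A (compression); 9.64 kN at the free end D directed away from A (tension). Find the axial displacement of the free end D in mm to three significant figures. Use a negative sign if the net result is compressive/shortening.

Internal axial forces (sectioning from the free end, tension +): N_CD = 9.64 kN, N_BC = -14.46 kN, N_AB = -38.46 kN.
A_AB = 574 mm².
A_BC = 739.8 mm².
δ_AB = -38460·225/(574·107000) = -0.1409 mm
δ_BC = -14460·457/(739.8·100000) = -0.08932 mm
δ_CD = 9640·169/(952·107000) = 0.01599 mm
δ = Σδ_i = -0.2142 mm.

-0.214 mm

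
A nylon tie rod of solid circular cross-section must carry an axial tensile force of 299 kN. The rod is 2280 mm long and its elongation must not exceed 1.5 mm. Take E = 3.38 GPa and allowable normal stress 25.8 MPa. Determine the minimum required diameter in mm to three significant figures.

Required area A ≥ P/σ_allow = 299000/25.8 = 11590 mm².
For a solid circular section, d ≥ √(4A/π) = 121.5 mm.
Elongation limit: A ≥ PL/(Eδ_allow) = 299000·2280/(3380·1.5) = 134500 mm² ⇒ d ≥ 413.8 mm.
The elongation limit governs.

414 mm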